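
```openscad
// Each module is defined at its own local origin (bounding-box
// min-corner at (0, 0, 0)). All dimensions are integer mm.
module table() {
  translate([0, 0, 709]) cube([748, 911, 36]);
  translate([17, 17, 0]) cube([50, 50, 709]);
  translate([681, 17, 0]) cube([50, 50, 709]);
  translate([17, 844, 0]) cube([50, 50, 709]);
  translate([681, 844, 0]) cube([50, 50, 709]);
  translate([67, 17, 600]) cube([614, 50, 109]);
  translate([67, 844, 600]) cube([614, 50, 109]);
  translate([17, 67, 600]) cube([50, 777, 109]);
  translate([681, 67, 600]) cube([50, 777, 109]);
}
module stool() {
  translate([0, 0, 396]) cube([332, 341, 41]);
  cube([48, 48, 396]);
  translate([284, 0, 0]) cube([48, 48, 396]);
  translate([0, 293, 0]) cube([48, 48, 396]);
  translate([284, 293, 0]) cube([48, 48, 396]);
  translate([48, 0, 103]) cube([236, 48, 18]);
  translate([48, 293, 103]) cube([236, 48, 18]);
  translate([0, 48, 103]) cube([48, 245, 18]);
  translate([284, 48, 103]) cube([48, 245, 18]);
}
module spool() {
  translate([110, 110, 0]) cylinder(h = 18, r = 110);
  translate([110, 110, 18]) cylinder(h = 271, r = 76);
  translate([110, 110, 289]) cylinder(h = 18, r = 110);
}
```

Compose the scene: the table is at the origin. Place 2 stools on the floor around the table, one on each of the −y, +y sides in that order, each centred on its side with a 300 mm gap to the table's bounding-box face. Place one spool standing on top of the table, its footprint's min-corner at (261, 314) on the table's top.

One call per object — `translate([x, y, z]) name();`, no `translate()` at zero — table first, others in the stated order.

table();
translate([208, -641, 0]) stool();
translate([208, 1211, 0]) stool();
translate([261, 314, 745]) spool();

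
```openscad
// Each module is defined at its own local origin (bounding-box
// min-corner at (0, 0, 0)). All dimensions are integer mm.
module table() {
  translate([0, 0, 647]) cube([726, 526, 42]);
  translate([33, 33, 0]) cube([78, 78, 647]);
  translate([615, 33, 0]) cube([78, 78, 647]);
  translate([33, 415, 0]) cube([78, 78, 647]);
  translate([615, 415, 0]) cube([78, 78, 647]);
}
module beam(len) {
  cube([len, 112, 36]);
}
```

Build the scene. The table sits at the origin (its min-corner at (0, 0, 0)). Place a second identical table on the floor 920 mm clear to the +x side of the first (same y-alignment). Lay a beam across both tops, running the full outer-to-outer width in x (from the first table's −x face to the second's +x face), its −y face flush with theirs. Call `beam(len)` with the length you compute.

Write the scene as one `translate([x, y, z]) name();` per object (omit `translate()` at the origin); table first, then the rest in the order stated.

table();
translate([1646, 0, 0]) table();
translate([0, 0, 689]) beam(2372);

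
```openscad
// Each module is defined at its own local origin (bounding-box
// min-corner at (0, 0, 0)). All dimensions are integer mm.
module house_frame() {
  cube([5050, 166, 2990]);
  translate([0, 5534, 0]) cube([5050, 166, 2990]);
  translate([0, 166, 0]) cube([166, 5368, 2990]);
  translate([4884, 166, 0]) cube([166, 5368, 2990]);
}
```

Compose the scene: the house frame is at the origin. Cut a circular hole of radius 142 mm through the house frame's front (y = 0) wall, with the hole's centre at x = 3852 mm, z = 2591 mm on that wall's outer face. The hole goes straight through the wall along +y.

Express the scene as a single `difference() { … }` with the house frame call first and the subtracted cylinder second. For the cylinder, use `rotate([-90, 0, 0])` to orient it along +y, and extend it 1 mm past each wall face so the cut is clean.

difference() {
  house_frame();
  translate([3852, -1, 2591]) rotate([-90, 0, 0]) cylinder(h = 168, r = 142);
}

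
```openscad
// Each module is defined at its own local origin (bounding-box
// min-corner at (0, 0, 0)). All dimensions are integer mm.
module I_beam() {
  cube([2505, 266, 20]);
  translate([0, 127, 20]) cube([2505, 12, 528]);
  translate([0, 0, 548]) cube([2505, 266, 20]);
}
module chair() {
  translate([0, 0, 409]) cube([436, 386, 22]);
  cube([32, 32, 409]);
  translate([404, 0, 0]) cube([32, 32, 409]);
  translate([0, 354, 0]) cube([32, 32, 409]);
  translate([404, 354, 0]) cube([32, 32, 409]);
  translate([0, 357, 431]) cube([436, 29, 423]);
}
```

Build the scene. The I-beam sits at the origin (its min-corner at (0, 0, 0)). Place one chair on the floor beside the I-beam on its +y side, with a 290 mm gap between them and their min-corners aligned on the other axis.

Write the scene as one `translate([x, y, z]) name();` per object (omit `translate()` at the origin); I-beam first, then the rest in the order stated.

I_beam();
translate([0, 556, 0]) chair();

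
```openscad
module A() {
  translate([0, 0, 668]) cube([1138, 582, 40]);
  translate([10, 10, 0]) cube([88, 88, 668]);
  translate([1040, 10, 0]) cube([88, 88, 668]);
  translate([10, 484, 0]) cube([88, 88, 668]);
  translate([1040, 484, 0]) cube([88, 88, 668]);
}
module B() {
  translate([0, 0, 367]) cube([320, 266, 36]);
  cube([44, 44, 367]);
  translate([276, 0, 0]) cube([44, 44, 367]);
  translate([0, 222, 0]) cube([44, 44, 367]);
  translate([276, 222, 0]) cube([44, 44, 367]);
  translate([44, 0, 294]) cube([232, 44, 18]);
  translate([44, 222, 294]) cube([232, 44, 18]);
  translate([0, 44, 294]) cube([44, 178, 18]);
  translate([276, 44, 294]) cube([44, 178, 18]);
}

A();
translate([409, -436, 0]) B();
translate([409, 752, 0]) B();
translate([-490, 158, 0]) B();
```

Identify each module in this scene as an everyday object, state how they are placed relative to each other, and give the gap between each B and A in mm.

Each stool's nearest face is 170 mm from the table's bounding box.

A is a table. B is a stool. Three stools sit around the table at the −y, +y, −x sides. The gap between each stool and the table is 170 mm.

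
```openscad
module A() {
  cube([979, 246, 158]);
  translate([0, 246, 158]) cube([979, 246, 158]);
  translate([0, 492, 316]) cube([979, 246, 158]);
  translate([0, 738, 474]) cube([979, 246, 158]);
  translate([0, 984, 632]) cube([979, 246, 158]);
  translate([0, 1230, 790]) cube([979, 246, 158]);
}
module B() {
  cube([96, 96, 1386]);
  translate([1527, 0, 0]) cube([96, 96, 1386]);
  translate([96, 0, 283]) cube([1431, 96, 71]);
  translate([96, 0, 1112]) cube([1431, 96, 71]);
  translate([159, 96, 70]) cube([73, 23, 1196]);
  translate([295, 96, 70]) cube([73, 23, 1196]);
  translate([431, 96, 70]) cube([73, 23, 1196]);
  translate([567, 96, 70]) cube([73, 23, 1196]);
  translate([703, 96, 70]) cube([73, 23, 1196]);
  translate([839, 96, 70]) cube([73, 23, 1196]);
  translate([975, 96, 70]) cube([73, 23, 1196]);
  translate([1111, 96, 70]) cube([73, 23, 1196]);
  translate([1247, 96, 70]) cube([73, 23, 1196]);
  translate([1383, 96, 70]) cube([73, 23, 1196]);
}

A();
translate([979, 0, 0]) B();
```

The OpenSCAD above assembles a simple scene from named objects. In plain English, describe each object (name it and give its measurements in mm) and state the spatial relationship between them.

A is a straight staircase of 6 solid steps. Each step is 979 mm wide (x), 246 mm deep (y, the going) and 158 mm tall (the rise). The first step rests on the floor; each subsequent step sits one going further in +y and one rise higher in +z, directly behind and above the previous step with no overlap.

B is a fence section. Two 96×96 mm posts, 1386 mm tall, stand on the floor with a clear span of 1431 mm between their inner faces. Two horizontal rails of 96×71 mm section span the gap between the posts with their undersides at z = 283 mm and z = 1112 mm, flush with the posts' −y face. 10 pickets, each 73 mm wide, 23 mm thick and 1196 mm tall, are fixed to the +y face of the rails with their bottoms at z = 70 mm, evenly spaced across the span with equal gaps (rounded down to the nearest mm) at the −x end and between each pair — any rounding remainder accumulates at the +x end.

The fence section is against the staircase's +x side, with their −y faces flush.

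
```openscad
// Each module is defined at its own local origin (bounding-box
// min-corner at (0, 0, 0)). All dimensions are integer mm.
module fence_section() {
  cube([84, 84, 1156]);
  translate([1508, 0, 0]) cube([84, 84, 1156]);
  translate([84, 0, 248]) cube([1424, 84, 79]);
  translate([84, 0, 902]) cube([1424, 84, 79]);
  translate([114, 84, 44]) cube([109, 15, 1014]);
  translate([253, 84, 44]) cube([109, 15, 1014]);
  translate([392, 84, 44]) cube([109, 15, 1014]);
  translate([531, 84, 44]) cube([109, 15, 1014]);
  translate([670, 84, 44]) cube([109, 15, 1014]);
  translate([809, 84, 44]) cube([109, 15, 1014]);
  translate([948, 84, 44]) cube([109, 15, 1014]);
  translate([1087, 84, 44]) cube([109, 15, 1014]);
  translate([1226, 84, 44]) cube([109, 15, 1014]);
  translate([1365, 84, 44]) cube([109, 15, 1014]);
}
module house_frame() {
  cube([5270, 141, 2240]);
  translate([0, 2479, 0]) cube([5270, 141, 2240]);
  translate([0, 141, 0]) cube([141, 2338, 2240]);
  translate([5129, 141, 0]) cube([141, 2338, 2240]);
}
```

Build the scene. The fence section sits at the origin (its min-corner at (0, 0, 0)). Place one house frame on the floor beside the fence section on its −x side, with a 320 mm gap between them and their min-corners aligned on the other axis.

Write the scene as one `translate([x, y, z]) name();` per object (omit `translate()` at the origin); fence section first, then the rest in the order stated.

fence_section();
translate([-5590, 0, 0]) house_frame();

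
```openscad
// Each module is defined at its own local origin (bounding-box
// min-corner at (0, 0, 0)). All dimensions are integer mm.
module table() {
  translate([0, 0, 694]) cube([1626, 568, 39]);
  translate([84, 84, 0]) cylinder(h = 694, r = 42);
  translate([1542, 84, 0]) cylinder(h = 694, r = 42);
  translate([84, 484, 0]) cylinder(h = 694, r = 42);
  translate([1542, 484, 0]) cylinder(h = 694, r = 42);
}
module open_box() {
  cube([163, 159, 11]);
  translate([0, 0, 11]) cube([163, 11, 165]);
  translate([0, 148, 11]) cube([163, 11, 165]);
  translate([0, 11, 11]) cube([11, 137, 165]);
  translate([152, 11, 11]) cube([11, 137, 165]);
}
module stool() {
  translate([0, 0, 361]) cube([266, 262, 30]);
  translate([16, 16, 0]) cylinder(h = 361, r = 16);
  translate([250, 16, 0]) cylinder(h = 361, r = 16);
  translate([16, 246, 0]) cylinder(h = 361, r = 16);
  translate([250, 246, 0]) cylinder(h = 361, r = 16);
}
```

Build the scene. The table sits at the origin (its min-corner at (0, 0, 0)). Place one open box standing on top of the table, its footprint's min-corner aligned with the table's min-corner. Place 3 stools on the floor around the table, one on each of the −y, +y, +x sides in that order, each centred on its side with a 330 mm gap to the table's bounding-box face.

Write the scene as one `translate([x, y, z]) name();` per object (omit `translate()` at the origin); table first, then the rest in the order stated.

table();
translate([0, 0, 733]) open_box();
translate([680, -592, 0]) stool();
translate([680, 898, 0]) stool();
translate([1956, 153, 0]) stool();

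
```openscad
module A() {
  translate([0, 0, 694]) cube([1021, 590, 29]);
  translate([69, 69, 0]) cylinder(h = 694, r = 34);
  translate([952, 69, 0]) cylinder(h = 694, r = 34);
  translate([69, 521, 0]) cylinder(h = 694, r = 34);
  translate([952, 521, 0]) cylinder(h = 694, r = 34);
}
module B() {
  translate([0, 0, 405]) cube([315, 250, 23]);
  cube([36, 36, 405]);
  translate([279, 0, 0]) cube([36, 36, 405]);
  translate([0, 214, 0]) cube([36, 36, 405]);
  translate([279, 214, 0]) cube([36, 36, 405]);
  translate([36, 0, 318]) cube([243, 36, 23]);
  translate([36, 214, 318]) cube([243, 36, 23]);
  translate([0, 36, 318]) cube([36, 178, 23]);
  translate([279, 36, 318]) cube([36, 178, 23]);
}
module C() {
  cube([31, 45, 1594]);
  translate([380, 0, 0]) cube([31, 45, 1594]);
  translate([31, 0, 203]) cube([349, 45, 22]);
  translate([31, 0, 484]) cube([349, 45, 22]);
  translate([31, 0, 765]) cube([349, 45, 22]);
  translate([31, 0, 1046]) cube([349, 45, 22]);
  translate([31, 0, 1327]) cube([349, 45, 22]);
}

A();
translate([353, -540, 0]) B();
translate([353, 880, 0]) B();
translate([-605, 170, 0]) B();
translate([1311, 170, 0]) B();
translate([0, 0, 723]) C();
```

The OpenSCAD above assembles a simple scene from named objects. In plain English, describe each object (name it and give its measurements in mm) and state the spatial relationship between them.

A is a rectangular dining table. The top is 1021×590×29 mm with its upper surface at z = 723 mm. It stands on four round legs of 68 mm diameter, each leg's bounding box inset 35 mm from the nearest pair of top edges, running from the floor to the underside of the top.

B is a simple wooden stool: a rectangular seat 315 mm (x) by 250 mm (y), 23 mm thick, top face at z = 428 mm, on four square legs, each 36×36 mm in cross-section. The legs rest on z = 0, each flush with a corner of the seat. Four stretchers, 36 mm wide and 23 mm tall, connect adjacent legs with their undersides at z = 318 mm, each running between the inner faces of the legs it joins and aligned with the legs' outer faces on the other axis.

C is a wooden ladder with two side rails of 31×45 mm section and 1594 mm height, set 411 mm apart overall. Between them run 5 rectangular rungs (45 mm deep, 22 mm thick), front faces flush with the rails' −y face. The bottom of the first rung is 203 mm above the floor and each subsequent rung is 281 mm higher than the one below.

Four stools sit around the table at the −y, +y, −x, +x sides. The ladder is on top of the table.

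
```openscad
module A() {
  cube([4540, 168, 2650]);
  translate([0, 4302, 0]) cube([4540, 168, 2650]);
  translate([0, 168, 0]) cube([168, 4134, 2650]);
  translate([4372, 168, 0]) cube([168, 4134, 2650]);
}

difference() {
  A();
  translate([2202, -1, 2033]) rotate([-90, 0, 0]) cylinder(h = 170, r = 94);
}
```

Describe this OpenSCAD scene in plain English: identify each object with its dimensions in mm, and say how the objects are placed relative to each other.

A is a box-shaped house frame (walls only): outside footprint 4540×4470 mm, wall height 2650 mm, wall thickness 168 mm. The two y-facing walls run the full x-width; the two x-facing walls fit between the inner faces of the y-facing walls.

The house frame has a circular hole of radius 94 mm through its front wall, centred at (x = 2202, z = 2033).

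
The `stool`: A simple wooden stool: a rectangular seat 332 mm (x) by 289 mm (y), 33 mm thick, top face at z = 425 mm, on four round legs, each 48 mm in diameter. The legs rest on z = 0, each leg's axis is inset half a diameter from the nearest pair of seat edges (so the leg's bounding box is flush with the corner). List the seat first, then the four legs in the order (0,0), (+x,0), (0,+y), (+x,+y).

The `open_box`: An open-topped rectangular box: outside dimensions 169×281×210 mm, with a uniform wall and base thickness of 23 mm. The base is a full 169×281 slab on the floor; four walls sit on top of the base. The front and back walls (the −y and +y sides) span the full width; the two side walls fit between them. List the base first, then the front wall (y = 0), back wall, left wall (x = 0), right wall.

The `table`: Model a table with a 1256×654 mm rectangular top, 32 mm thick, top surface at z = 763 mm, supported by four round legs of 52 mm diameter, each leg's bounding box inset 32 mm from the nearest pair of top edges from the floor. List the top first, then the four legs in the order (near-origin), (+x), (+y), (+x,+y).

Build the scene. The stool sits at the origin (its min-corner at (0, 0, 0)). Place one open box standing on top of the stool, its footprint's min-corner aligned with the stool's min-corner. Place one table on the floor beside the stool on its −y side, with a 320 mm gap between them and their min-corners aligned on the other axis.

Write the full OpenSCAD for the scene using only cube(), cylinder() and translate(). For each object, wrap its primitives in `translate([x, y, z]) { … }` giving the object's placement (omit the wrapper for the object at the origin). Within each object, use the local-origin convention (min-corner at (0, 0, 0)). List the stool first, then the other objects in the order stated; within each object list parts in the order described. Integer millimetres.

translate([0, 0, 392]) cube([332, 289, 33]);
translate([24, 24, 0]) cylinder(h = 392, r = 24);
translate([308, 24, 0]) cylinder(h = 392, r = 24);
translate([24, 265, 0]) cylinder(h = 392, r = 24);
translate([308, 265, 0]) cylinder(h = 392, r = 24);
translate([0, 0, 425]) {
  cube([169, 281, 23]);
  translate([0, 0, 23]) cube([169, 23, 187]);
  translate([0, 258, 23]) cube([169, 23, 187]);
  translate([0, 23, 23]) cube([23, 235, 187]);
  translate([146, 23, 23]) cube([23, 235, 187]);
}
translate([0, -974, 0]) {
  translate([0, 0, 731]) cube([1256, 654, 32]);
  translate([58, 58, 0]) cylinder(h = 731, r = 26);
  translate([1198, 58, 0]) cylinder(h = 731, r = 26);
  translate([58, 596, 0]) cylinder(h = 731, r = 26);
  translate([1198, 596, 0]) cylinder(h = 731, r = 26);
}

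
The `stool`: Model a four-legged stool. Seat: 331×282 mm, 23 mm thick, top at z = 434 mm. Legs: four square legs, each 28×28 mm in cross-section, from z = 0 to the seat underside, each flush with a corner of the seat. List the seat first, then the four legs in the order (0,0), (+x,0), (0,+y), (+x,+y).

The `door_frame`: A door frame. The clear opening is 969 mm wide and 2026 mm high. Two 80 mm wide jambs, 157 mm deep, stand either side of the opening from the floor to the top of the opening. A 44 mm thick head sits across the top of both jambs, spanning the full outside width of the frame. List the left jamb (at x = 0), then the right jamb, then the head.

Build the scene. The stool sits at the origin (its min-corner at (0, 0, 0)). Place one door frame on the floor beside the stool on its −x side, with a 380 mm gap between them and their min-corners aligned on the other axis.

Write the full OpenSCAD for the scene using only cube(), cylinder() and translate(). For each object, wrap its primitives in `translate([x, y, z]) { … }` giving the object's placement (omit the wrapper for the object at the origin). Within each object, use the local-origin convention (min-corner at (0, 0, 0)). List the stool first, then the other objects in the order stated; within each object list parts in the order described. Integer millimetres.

translate([0, 0, 411]) cube([331, 282, 23]);
cube([28, 28, 411]);
translate([303, 0, 0]) cube([28, 28, 411]);
translate([0, 254, 0]) cube([28, 28, 411]);
translate([303, 254, 0]) cube([28, 28, 411]);
translate([-1509, 0, 0]) {
  cube([80, 157, 2026]);
  translate([1049, 0, 0]) cube([80, 157, 2026]);
  translate([0, 0, 2026]) cube([1129, 157, 44]);
}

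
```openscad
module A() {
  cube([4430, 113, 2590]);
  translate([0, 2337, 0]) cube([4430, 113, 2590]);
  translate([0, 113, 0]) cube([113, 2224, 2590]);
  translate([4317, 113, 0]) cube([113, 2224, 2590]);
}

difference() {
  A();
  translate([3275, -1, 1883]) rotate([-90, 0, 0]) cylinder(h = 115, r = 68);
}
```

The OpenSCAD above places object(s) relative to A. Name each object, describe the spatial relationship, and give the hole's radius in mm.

A is a house frame. The house frame has a circular hole through its front wall. The hole's radius is 68 mm.

The subtracted cylinder has r = 68 mm.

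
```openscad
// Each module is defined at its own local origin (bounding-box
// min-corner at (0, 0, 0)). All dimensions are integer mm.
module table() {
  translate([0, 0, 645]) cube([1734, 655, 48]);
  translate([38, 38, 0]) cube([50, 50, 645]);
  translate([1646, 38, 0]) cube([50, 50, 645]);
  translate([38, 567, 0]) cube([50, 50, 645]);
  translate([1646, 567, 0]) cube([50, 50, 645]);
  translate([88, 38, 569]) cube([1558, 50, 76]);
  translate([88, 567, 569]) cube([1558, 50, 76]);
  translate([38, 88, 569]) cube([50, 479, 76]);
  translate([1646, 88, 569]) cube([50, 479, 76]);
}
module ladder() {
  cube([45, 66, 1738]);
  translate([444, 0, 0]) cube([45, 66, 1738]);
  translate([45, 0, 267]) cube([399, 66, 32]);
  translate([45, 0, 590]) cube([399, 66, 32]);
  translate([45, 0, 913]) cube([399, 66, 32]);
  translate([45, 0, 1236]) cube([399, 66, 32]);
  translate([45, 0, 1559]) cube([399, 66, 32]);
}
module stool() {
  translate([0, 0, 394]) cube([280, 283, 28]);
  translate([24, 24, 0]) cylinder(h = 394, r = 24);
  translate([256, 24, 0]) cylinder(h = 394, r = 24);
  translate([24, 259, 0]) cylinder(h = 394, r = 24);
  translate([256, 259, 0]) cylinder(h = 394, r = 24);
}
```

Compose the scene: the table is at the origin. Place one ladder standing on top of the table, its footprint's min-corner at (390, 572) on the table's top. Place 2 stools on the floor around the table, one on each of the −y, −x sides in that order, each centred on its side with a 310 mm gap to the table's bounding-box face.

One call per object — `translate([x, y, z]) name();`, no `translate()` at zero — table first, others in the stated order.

table();
translate([390, 572, 693]) ladder();
translate([727, -593, 0]) stool();
translate([-590, 186, 0]) stool();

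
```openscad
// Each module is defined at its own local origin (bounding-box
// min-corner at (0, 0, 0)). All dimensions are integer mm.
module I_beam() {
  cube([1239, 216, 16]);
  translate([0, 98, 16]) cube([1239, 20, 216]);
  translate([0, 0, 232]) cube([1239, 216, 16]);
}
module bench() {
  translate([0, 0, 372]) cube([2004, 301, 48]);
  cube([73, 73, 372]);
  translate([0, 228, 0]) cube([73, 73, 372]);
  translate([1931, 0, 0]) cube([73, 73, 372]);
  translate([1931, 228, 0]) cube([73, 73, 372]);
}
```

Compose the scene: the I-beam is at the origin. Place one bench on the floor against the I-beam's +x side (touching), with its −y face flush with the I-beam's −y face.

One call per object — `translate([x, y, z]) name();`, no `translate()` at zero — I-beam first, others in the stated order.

I_beam();
translate([1239, 0, 0]) bench();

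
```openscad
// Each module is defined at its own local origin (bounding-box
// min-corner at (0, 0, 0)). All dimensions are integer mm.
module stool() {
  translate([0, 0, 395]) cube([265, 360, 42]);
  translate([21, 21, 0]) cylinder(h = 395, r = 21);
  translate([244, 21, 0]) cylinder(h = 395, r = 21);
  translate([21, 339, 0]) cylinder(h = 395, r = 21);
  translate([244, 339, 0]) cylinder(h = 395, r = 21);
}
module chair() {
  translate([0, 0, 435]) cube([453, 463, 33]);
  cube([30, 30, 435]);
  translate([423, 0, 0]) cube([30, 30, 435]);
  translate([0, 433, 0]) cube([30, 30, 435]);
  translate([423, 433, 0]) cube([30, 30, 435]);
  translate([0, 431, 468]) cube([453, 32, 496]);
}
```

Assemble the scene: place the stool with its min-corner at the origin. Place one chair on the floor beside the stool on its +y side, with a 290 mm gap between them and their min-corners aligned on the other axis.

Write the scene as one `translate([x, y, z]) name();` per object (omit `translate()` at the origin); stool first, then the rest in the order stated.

stool();
translate([0, 650, 0]) chair();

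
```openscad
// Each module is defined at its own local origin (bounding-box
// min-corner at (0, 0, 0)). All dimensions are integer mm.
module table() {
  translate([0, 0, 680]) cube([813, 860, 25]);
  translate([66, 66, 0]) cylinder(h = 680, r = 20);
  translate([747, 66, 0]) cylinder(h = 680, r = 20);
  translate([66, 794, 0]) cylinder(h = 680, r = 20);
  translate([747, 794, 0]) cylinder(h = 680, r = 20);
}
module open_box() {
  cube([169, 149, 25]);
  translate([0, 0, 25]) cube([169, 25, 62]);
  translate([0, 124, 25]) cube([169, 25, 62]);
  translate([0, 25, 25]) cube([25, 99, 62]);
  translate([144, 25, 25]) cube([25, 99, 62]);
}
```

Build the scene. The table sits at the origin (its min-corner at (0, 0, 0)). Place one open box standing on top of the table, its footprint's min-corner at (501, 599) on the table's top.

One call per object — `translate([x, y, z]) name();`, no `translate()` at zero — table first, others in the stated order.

table();
translate([501, 599, 705]) open_box();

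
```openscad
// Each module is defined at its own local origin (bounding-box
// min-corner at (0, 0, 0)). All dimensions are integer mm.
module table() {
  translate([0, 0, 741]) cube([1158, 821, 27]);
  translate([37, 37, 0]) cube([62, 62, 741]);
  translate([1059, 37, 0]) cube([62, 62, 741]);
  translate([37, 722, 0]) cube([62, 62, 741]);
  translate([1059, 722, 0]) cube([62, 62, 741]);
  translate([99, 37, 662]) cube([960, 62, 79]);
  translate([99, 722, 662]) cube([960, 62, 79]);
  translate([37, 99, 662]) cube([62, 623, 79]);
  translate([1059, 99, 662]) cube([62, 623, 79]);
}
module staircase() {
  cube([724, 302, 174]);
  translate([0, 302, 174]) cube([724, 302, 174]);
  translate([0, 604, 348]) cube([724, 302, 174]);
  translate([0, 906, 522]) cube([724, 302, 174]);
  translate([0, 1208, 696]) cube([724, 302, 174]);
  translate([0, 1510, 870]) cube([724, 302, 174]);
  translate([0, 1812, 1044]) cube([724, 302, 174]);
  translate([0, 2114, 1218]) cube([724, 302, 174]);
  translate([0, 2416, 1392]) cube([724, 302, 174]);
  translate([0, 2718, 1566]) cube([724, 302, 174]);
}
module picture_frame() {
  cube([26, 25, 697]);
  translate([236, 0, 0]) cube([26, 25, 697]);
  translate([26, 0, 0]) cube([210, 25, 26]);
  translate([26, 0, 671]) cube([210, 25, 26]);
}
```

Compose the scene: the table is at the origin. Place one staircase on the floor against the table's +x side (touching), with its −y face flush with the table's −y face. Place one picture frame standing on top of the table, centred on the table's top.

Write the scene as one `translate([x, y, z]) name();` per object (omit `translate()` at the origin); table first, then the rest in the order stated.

table();
translate([1158, 0, 0]) staircase();
translate([448, 398, 768]) picture_frame();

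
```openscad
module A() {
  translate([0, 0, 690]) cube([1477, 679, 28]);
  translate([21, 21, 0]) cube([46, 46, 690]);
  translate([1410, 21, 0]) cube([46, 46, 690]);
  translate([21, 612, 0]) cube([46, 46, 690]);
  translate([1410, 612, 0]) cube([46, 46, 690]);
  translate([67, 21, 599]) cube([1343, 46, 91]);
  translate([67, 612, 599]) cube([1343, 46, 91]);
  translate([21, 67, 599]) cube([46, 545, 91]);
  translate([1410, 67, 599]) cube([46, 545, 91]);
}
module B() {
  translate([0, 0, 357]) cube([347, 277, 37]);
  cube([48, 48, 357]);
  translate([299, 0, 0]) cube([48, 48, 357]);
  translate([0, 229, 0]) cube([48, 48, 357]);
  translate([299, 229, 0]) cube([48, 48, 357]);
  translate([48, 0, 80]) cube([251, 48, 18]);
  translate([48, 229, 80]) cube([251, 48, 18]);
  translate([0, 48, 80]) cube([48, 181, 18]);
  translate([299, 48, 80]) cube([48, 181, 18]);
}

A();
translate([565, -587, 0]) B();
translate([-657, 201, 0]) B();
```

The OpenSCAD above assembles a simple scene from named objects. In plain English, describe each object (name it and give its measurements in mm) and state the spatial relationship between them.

A is a table with a 1477×679 mm rectangular top, 28 mm thick, top surface at z = 718 mm, supported by four 46×46 mm square legs, each inset 21 mm from the nearest pair of top edges, running from the floor. Four apron rails, 46 mm thick and 91 mm tall, run between adjacent legs with their top edges flush with the underside of the top and their outer faces flush with the legs' outer faces.

B is a four-legged stool. The seat is a 347×277×37 mm slab whose top surface is at z = 394 mm; four square legs, each 48×48 mm in cross-section, run from the floor (z = 0) to the underside of the seat, each flush with a corner of the seat. Four stretchers, 48 mm wide and 18 mm tall, connect adjacent legs with their undersides at z = 80 mm, each running between the inner faces of the legs it joins and aligned with the legs' outer faces on the other axis.

Two stools sit around the table at the −y, −x sides.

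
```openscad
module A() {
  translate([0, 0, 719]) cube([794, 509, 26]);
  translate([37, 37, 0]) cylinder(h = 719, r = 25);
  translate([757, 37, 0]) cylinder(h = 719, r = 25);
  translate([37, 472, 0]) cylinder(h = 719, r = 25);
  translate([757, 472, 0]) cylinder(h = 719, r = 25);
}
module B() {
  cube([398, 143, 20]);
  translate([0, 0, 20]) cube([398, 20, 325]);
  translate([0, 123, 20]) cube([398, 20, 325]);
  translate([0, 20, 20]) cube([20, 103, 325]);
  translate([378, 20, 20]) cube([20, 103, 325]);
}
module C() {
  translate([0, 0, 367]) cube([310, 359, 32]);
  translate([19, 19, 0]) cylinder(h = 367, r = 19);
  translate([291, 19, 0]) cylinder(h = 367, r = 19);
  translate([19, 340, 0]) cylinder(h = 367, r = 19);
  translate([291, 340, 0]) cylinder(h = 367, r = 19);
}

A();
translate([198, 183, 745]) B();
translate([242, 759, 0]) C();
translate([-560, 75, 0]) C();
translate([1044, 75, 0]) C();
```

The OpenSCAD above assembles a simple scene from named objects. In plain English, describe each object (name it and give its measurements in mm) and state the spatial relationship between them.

A is a rectangular dining table. The top is 794×509×26 mm with its upper surface at z = 745 mm. It stands on four round legs of 50 mm diameter, each leg's bounding box inset 12 mm from the nearest pair of top edges, running from the floor to the underside of the top.

B is an open-topped rectangular box: outside dimensions 398×143×345 mm, with a uniform wall and base thickness of 20 mm. The base is a full 398×143 slab on the floor; four walls sit on top of the base. The front and back walls (the −y and +y sides) span the full width; the two side walls fit between them.

C is a four-legged stool. The seat is 310×359 mm, 32 mm thick, top at z = 399 mm. It stands on four round legs, each 38 mm in diameter, from z = 0 to the seat underside, each leg's axis is inset half a diameter from the nearest pair of seat edges (so the leg's bounding box is flush with the corner).

The open box is on top of the table, centred. Three stools sit around the table at the +y, −x, +x sides.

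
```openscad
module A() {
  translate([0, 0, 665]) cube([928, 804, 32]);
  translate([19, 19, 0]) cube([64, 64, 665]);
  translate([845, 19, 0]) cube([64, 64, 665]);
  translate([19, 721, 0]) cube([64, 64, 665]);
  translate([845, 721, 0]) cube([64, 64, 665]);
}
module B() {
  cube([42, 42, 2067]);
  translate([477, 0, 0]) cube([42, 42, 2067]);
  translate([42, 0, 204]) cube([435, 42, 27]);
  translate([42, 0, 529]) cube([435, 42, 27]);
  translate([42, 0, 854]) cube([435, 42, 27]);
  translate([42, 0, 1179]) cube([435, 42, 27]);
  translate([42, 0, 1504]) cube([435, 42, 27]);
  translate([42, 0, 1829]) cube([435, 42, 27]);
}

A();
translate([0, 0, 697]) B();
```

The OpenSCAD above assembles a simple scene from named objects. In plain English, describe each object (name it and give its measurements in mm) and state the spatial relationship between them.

A is a table: top 928 mm (x) × 804 mm (y), 32 mm thick, upper face at z = 697 mm, on four 64×64 mm square legs, each inset 19 mm from the nearest pair of top edges, running from z = 0 to the bottom of the top.

B is a straight ladder. Two 42×42 mm vertical rails, 2067 mm tall, stand 519 mm apart (outside-to-outside) with their front faces coplanar on the −y side. 6 rungs, each 42 mm deep and 27 mm tall, span between the inner faces of the rails, front faces flush with the rails. The lowest rung's underside is at z = 204 mm and rungs are spaced 325 mm apart (underside to underside).

The ladder is on top of the table.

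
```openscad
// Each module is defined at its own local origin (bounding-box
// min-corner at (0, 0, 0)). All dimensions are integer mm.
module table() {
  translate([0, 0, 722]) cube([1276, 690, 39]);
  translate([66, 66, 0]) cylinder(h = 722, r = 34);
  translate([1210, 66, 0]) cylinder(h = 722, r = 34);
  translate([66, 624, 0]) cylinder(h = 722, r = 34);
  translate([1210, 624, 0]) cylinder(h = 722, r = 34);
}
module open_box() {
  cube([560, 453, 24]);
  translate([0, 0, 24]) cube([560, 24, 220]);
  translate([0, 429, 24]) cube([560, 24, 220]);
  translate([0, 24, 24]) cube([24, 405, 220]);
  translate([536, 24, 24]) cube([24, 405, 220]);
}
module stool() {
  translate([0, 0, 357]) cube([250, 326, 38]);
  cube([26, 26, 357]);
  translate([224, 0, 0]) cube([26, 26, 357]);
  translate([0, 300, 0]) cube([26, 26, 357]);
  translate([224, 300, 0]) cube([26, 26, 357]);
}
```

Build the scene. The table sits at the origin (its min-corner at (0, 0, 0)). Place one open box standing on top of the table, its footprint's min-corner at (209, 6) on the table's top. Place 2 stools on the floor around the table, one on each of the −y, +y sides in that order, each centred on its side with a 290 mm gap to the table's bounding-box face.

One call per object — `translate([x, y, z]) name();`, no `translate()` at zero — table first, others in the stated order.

table();
translate([209, 6, 761]) open_box();
translate([513, -616, 0]) stool();
translate([513, 980, 0]) stool();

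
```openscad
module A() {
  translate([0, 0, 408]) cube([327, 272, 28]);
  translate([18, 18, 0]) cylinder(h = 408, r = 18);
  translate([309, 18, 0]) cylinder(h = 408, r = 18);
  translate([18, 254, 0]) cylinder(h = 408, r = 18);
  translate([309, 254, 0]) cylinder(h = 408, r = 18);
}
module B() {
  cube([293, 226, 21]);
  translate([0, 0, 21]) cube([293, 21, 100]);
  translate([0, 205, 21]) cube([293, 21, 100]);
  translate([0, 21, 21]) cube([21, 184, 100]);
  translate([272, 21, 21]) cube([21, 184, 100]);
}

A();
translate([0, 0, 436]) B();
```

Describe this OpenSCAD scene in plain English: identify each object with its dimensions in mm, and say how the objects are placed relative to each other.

A is a four-legged stool. The seat is a 327×272×28 mm slab whose top surface is at z = 436 mm; four round legs, each 36 mm in diameter, run from the floor (z = 0) to the underside of the seat, each leg's axis is inset half a diameter from the nearest pair of seat edges (so the leg's bounding box is flush with the corner).

B is an open storage box with external size 293×226×121 mm and wall thickness 21 mm (the base is also 21 mm thick). The base covers the whole footprint; the four walls stand on the base, with the y-facing walls full-width and the x-facing walls fitting between their inner faces.

The open box is on top of the stool.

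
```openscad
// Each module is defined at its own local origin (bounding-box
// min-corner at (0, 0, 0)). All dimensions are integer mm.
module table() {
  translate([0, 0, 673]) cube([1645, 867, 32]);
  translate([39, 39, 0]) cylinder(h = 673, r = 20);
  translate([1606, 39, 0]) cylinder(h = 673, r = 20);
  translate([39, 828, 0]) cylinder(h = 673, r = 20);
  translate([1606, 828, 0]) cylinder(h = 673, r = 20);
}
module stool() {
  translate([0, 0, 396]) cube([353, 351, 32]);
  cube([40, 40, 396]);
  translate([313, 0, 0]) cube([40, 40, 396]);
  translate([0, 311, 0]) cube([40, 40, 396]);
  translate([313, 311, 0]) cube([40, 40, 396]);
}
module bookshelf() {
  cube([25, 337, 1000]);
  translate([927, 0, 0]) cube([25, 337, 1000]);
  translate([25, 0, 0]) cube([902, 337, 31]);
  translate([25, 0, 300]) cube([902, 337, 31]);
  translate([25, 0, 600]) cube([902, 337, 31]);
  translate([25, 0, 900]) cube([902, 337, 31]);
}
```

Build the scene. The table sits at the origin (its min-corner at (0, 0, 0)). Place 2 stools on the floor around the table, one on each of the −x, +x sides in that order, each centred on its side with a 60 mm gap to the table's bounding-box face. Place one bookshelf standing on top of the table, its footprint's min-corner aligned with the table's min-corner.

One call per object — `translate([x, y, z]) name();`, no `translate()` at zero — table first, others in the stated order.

table();
translate([-413, 258, 0]) stool();
translate([1705, 258, 0]) stool();
translate([0, 0, 705]) bookshelf();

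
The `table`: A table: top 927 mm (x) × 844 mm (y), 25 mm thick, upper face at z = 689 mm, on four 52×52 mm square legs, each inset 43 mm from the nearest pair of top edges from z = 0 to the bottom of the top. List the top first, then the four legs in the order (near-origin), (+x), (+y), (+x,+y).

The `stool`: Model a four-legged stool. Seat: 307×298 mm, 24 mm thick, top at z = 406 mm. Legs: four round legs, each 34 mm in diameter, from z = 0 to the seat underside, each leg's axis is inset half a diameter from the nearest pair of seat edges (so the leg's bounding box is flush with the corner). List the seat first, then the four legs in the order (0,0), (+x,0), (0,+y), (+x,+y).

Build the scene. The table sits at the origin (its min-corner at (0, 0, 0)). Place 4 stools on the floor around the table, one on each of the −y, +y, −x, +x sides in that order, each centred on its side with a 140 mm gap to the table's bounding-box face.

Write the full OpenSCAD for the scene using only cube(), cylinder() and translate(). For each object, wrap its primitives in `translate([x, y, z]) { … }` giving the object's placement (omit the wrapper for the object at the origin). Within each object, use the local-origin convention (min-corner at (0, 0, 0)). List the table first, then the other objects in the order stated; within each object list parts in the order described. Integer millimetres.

translate([0, 0, 664]) cube([927, 844, 25]);
translate([43, 43, 0]) cube([52, 52, 664]);
translate([832, 43, 0]) cube([52, 52, 664]);
translate([43, 749, 0]) cube([52, 52, 664]);
translate([832, 749, 0]) cube([52, 52, 664]);
translate([310, -438, 0]) {
  translate([0, 0, 382]) cube([307, 298, 24]);
  translate([17, 17, 0]) cylinder(h = 382, r = 17);
  translate([290, 17, 0]) cylinder(h = 382, r = 17);
  translate([17, 281, 0]) cylinder(h = 382, r = 17);
  translate([290, 281, 0]) cylinder(h = 382, r = 17);
}
translate([310, 984, 0]) {
  translate([0, 0, 382]) cube([307, 298, 24]);
  translate([17, 17, 0]) cylinder(h = 382, r = 17);
  translate([290, 17, 0]) cylinder(h = 382, r = 17);
  translate([17, 281, 0]) cylinder(h = 382, r = 17);
  translate([290, 281, 0]) cylinder(h = 382, r = 17);
}
translate([-447, 273, 0]) {
  translate([0, 0, 382]) cube([307, 298, 24]);
  translate([17, 17, 0]) cylinder(h = 382, r = 17);
  translate([290, 17, 0]) cylinder(h = 382, r = 17);
  translate([17, 281, 0]) cylinder(h = 382, r = 17);
  translate([290, 281, 0]) cylinder(h = 382, r = 17);
}
translate([1067, 273, 0]) {
  translate([0, 0, 382]) cube([307, 298, 24]);
  translate([17, 17, 0]) cylinder(h = 382, r = 17);
  translate([290, 17, 0]) cylinder(h = 382, r = 17);
  translate([17, 281, 0]) cylinder(h = 382, r = 17);
  translate([290, 281, 0]) cylinder(h = 382, r = 17);
}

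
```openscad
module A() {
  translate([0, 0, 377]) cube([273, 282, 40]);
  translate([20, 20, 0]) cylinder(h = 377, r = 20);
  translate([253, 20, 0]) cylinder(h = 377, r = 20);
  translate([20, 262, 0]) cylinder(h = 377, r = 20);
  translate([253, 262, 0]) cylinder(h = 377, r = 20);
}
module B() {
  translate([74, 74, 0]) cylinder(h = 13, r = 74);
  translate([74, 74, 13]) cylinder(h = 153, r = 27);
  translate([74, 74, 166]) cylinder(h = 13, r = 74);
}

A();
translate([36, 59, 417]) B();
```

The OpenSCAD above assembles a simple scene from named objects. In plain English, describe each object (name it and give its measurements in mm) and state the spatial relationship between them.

A is a four-legged stool. The seat is a 273×282×40 mm slab whose top surface is at z = 417 mm; four round legs, each 40 mm in diameter, run from the floor (z = 0) to the underside of the seat, each leg's axis is inset half a diameter from the nearest pair of seat edges (so the leg's bounding box is flush with the corner).

B is a spool: two coaxial disc flanges of radius 74 mm and thickness 13 mm, joined by a core cylinder of radius 27 mm and height 153 mm. The lower flange rests on z = 0 and the three cylinders share a vertical axis.

The spool is on top of the stool.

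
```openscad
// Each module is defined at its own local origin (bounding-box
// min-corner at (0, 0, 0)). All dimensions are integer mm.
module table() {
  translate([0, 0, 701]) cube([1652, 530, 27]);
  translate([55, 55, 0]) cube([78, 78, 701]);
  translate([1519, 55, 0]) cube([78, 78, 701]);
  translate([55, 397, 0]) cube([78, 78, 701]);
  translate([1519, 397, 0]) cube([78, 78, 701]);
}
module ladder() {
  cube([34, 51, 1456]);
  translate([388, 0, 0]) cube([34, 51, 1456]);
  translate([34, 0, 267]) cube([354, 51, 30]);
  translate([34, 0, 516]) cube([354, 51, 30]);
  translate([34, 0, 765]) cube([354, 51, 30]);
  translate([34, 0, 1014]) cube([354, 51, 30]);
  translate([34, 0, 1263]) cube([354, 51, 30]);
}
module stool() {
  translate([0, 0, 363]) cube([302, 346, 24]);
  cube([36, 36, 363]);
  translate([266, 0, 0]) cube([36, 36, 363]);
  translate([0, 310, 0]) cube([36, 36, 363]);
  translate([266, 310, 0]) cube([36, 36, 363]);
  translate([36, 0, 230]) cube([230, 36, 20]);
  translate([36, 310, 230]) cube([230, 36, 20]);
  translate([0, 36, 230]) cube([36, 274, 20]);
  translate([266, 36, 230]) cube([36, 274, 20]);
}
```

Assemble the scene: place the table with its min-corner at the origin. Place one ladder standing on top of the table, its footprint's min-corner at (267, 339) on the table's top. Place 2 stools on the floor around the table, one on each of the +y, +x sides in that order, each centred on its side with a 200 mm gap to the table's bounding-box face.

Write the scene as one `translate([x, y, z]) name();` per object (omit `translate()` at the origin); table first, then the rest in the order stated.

table();
translate([267, 339, 728]) ladder();
translate([675, 730, 0]) stool();
translate([1852, 92, 0]) stool();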